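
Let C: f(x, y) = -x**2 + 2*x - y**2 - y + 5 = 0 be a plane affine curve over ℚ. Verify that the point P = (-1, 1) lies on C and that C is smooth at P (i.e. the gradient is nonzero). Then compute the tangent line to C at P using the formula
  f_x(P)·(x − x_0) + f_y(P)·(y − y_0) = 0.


Tangent line at P: 4*x - 3*y + 7 = 0.

Step 1: f(-1, 1) = 0, so P lies on C.
Step 2: partial derivatives
  f_x(x, y) = 2 - 2*x, f_y(x, y) = -2*y - 1.
  f_x(P) = 4, f_y(P) = -3 (gradient nonzero, so P is smooth).
Step 3: tangent line at P: 4·(x − -1) + -3·(y − 1) = 0.
Expanding: 4*x - 3*y + 7 = 0.


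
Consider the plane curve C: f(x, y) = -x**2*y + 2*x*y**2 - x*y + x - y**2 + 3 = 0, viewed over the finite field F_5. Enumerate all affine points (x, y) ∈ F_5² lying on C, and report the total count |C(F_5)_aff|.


Affine F_5-points: {(2, 0), (2, 2), (3, 3), (4, 2), (4, 3)}; count = 5.

For each of the 25 pairs (x, y) ∈ F_5², evaluate f(x, y) mod 5. Record the zeros.
  x = 0: [0↦3, 1↦2, 2↦4, 3↦4, 4↦2]  zeros at y ∈ ∅
  x = 1: [0↦4, 1↦3, 2↦4, 3↦2, 4↦2]  zeros at y ∈ ∅
  x = 2: [0↦0, 1↦2, 2↦0, 3↦4, 4↦4]  zeros at y ∈ {0, 2}
  x = 3: [0↦1, 1↦4, 2↦2, 3↦0, 4↦3]  zeros at y ∈ {3}
  x = 4: [0↦2, 1↦4, 2↦0, 3↦0, 4↦4]  zeros at y ∈ {2, 3}
Collecting zeros: affine points = {(2, 0), (2, 2), (3, 3), (4, 2), (4, 3)}.
Total count |C(F_5)_aff| = 5.


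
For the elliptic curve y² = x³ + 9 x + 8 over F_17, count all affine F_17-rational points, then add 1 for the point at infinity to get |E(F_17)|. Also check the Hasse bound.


Affine points = {(0, 5), (0, 12), (1, 1), (1, 16), (2, 0), (5, 5), (5, 12), (9, 6), (9, 11), (12, 5), (12, 12), (15, 4), (15, 13), (16, 7), (16, 10)}; affine count = 15; |E(F_17)| = 16.

Discriminant check: Δ ∝ 4a³ + 27b² = 4·9³ + 27·8² = 4·729 + 27·64 ≡ 3 (mod 17). Nonzero ⇒ E is nonsingular.
For each x ∈ F_17, compute rhs = x³ + 9·x + 8 mod 17, then count y ∈ F_17 with y² ≡ rhs.
  x = 0: rhs = 8, matching y values: 5, 12 (2 points).
  x = 1: rhs = 1, matching y values: 1, 16 (2 points).
  x = 2: rhs = 0, matching y values: 0 (1 points).
  x = 3: rhs = 11, matching y values: none (0 points).
  x = 4: rhs = 6, matching y values: none (0 points).
  x = 5: rhs = 8, matching y values: 5, 12 (2 points).
  x = 6: rhs = 6, matching y values: none (0 points).
  x = 7: rhs = 6, matching y values: none (0 points).
  x = 8: rhs = 14, matching y values: none (0 points).
  x = 9: rhs = 2, matching y values: 6, 11 (2 points).
  x = 10: rhs = 10, matching y values: none (0 points).
  x = 11: rhs = 10, matching y values: none (0 points).
  x = 12: rhs = 8, matching y values: 5, 12 (2 points).
  x = 13: rhs = 10, matching y values: none (0 points).
  x = 14: rhs = 5, matching y values: none (0 points).
  x = 15: rhs = 16, matching y values: 4, 13 (2 points).
  x = 16: rhs = 15, matching y values: 7, 10 (2 points).
Total affine count: 15.
Full point count |E(F_17)| = 15 + 1 = 16.
Hasse bound: |16 − (17+1)| = |-2| = 2 ≤ 2√17 ≈ 8.2462 ✓.


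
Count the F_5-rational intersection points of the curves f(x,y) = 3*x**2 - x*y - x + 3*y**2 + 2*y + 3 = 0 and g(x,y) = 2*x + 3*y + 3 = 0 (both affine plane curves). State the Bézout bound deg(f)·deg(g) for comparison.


Common zeros: {(1, 0)}; count = 1; Bézout bound = 2.

deg(f) = 2, deg(g) = 1, so Bézout bound = 2.
Scan x ∈ F_5. For each x, list the y ∈ F_5 with f(x, y) ≡ 0 and those with g(x, y) ≡ 0 (mod 5); the common zeros in that column are the intersection.
  x = 0: f ≡ 0 at y ∈ ∅; g ≡ 0 at y ∈ {4}; common: ∅.
  x = 1: f ≡ 0 at y ∈ {0, 3}; g ≡ 0 at y ∈ {0}; common: {0}.
  x = 2: f ≡ 0 at y ∈ {2, 3}; g ≡ 0 at y ∈ {1}; common: ∅.
  x = 3: f ≡ 0 at y ∈ ∅; g ≡ 0 at y ∈ {2}; common: ∅.
  x = 4: f ≡ 0 at y ∈ {2}; g ≡ 0 at y ∈ {3}; common: ∅.
Collecting: common zeros = {(1, 0)}, so the count is 1.
Comparison with the Bézout bound: 1 ≤ 2 = deg(f)·deg(g), as expected for curves with no common component (the affine F_5-count falls short of the bound because intersections may lie at infinity, over extension fields, or carry multiplicity).


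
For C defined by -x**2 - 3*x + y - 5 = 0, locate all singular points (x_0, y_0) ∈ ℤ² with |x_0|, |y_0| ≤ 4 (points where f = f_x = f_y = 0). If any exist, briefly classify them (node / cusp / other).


No singular points in the scanned grid; C is smooth there.

Compute partial derivatives:
  f_x = -2*x - 3.
  f_y = 1.
f_y = 1 is a nonzero constant, so f_y never vanishes: no point (x, y) can satisfy f = f_x = f_y = 0. In particular no (x, y) ∈ {−4, ..., 4}² is singular; the curve is smooth.


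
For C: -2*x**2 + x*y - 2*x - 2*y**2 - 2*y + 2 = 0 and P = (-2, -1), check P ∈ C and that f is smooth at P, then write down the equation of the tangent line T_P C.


Tangent line at P: 5*x + 10 = 0.

Step 1: f(-2, -1) = 0, so P lies on C.
Step 2: partial derivatives
  f_x(x, y) = -4*x + y - 2, f_y(x, y) = x - 4*y - 2.
  f_x(P) = 5, f_y(P) = 0 (gradient nonzero, so P is smooth).
Step 3: tangent line at P: 5·(x − -2) + 0·(y − -1) = 0.
Expanding: 5*x + 10 = 0.


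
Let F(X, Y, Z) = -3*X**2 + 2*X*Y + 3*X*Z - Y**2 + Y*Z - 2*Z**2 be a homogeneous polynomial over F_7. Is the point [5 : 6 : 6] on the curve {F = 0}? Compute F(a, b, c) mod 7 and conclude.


F(5,6,6) ≡ 3 (mod 7); P is NOT on the curve.

Evaluate F(5, 6, 6) term-by-term (mod 7).
  -3*X**2 ↦ -3·25·1·1 = -75
  2*X*Y ↦ 2·5·6·1 = 60
  3*X*Z ↦ 3·5·1·6 = 90
  -Y**2 ↦ -1·1·36·1 = -36
  Y*Z ↦ 1·1·6·6 = 36
  -2*Z**2 ↦ -2·1·1·36 = -72
Sum: F(5, 6, 6) = (-75) + (60) + (90) + (-36) + (36) + (-72) = 3.
Reducing mod 7: 3 ≡ 3 (mod 7).
Since F(a, b, c) ≡ 3 ≠ 0 (mod 7), P does NOT lie on the curve.


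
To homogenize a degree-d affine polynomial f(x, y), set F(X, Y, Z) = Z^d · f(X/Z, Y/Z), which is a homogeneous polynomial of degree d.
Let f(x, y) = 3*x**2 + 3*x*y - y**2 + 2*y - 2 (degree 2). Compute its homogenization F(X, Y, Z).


F(X, Y, Z) = 3*X**2 + 3*X*Y - Y**2 + 2*Y*Z - 2*Z**2

deg(f) = 2.
Substitute x = X/Z, y = Y/Z into f, then multiply by Z^2.
  monomial 3·x^2·y^0 ↦ 3·X^2·Y^0·Z^0.
  monomial 3·x^1·y^1 ↦ 3·X^1·Y^1·Z^0.
  monomial -1·x^0·y^2 ↦ -1·X^0·Y^2·Z^0.
  monomial 2·x^0·y^1 ↦ 2·X^0·Y^1·Z^1.
  monomial -2·x^0·y^0 ↦ -2·X^0·Y^0·Z^2.
Collecting: F(X, Y, Z) = 3*X**2 + 3*X*Y - Y**2 + 2*Y*Z - 2*Z**2.


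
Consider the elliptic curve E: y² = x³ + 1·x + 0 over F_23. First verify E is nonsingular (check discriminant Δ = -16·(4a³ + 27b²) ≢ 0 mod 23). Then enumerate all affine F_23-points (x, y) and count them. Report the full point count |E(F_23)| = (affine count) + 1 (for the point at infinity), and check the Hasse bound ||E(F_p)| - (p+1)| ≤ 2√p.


Affine points = {(0, 0), (1, 5), (1, 18), (9, 5), (9, 18), (11, 10), (11, 13), (13, 5), (13, 18), (15, 3), (15, 20), (16, 8), (16, 15), (17, 10), (17, 13), (18, 10), (18, 13), (19, 1), (19, 22), (20, 4), (20, 19), (21, 6), (21, 17)}; affine count = 23; |E(F_23)| = 24.

Discriminant check: Δ ∝ 4a³ + 27b² = 4·1³ + 27·0² = 4·1 + 27·0 ≡ 4 (mod 23). Nonzero ⇒ E is nonsingular.
For each x ∈ F_23, compute rhs = x³ + 1·x + 0 mod 23, then count y ∈ F_23 with y² ≡ rhs.
  x = 0: rhs = 0, matching y values: 0 (1 points).
  x = 1: rhs = 2, matching y values: 5, 18 (2 points).
  x = 2: rhs = 10, matching y values: none (0 points).
  x = 3: rhs = 7, matching y values: none (0 points).
  x = 4: rhs = 22, matching y values: none (0 points).
  x = 5: rhs = 15, matching y values: none (0 points).
  x = 6: rhs = 15, matching y values: none (0 points).
  x = 7: rhs = 5, matching y values: none (0 points).
  x = 8: rhs = 14, matching y values: none (0 points).
  x = 9: rhs = 2, matching y values: 5, 18 (2 points).
  x = 10: rhs = 21, matching y values: none (0 points).
  x = 11: rhs = 8, matching y values: 10, 13 (2 points).
  x = 12: rhs = 15, matching y values: none (0 points).
  x = 13: rhs = 2, matching y values: 5, 18 (2 points).
  x = 14: rhs = 21, matching y values: none (0 points).
  x = 15: rhs = 9, matching y values: 3, 20 (2 points).
  x = 16: rhs = 18, matching y values: 8, 15 (2 points).
  x = 17: rhs = 8, matching y values: 10, 13 (2 points).
  x = 18: rhs = 8, matching y values: 10, 13 (2 points).
  x = 19: rhs = 1, matching y values: 1, 22 (2 points).
  x = 20: rhs = 16, matching y values: 4, 19 (2 points).
  x = 21: rhs = 13, matching y values: 6, 17 (2 points).
  x = 22: rhs = 21, matching y values: none (0 points).
Total affine count: 23.
Full point count |E(F_23)| = 23 + 1 = 24.
Hasse bound: |24 − (23+1)| = |0| = 0 ≤ 2√23 ≈ 9.5917 ✓.


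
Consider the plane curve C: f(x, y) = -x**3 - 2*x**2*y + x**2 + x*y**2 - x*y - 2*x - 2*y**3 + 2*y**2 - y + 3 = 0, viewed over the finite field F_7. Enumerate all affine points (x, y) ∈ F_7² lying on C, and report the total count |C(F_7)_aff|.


Affine F_7-points: {(0, 2), (2, 1), (2, 3), (2, 5), (3, 0), (4, 2), (5, 3), (5, 5), (5, 6), (6, 0)}; count = 10.

For each of the 49 pairs (x, y) ∈ F_7², evaluate f(x, y) mod 7. Record the zeros.
  x = 0: [0↦3, 1↦2, 2↦0, 3↦6, 4↦1, 5↦1, 6↦1]  zeros at y ∈ {2}
  x = 1: [0↦1, 1↦5, 2↦3, 3↦4, 4↦3, 5↦2, 6↦3]  zeros at y ∈ ∅
  x = 2: [0↦2, 1↦0, 2↦1, 3↦0, 4↦6, 5↦0, 6↦5]  zeros at y ∈ {1, 3, 5}
  x = 3: [0↦0, 1↦2, 2↦2, 3↦2, 4↦4, 5↦3, 6↦1]  zeros at y ∈ {0}
  x = 4: [0↦3, 1↦5, 2↦0, 3↦4, 4↦5, 5↦5, 6↦6]  zeros at y ∈ {2}
  x = 5: [0↦5, 1↦3, 2↦3, 3↦0, 4↦3, 5↦0, 6↦0]  zeros at y ∈ {3, 5, 6}
  x = 6: [0↦0, 1↦4, 2↦5, 3↦5, 4↦6, 5↦3, 6↦5]  zeros at y ∈ {0}
Collecting zeros: affine points = {(0, 2), (2, 1), (2, 3), (2, 5), (3, 0), (4, 2), (5, 3), (5, 5), (5, 6), (6, 0)}.
Total count |C(F_7)_aff| = 10.


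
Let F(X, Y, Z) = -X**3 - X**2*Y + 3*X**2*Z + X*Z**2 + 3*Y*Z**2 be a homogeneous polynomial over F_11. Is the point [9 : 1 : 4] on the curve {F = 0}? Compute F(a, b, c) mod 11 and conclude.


F(9,1,4) ≡ 2 (mod 11); P is NOT on the curve.

Evaluate F(9, 1, 4) term-by-term (mod 11).
  -X**3 ↦ -1·729·1·1 = -729
  -X**2*Y ↦ -1·81·1·1 = -81
  3*X**2*Z ↦ 3·81·1·4 = 972
  X*Z**2 ↦ 1·9·1·16 = 144
  3*Y*Z**2 ↦ 3·1·1·16 = 48
Sum: F(9, 1, 4) = (-729) + (-81) + (972) + (144) + (48) = 354.
Reducing mod 11: 354 ≡ 2 (mod 11).
Since F(a, b, c) ≡ 2 ≠ 0 (mod 11), P does NOT lie on the curve.


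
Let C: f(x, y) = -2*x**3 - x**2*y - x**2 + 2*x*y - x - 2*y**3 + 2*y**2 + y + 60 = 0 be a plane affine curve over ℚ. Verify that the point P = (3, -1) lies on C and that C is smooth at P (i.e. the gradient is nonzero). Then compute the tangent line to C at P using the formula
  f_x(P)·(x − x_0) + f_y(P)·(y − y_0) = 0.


Tangent line at P: -57*x - 12*y + 159 = 0.

Step 1: f(3, -1) = 0, so P lies on C.
Step 2: partial derivatives
  f_x(x, y) = -6*x**2 - 2*x*y - 2*x + 2*y - 1, f_y(x, y) = -x**2 + 2*x - 6*y**2 + 4*y + 1.
  f_x(P) = -57, f_y(P) = -12 (gradient nonzero, so P is smooth).
Step 3: tangent line at P: -57·(x − 3) + -12·(y − -1) = 0.
Expanding: -57*x - 12*y + 159 = 0.


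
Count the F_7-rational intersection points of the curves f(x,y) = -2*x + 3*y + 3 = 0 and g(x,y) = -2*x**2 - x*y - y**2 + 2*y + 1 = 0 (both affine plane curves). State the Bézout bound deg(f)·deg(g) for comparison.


Common zeros: {(5, 0)}; count = 1; Bézout bound = 2.

deg(f) = 1, deg(g) = 2, so Bézout bound = 2.
Scan x ∈ F_7. For each x, list the y ∈ F_7 with f(x, y) ≡ 0 and those with g(x, y) ≡ 0 (mod 7); the common zeros in that column are the intersection.
  x = 0: f ≡ 0 at y ∈ {6}; g ≡ 0 at y ∈ {4, 5}; common: ∅.
  x = 1: f ≡ 0 at y ∈ {2}; g ≡ 0 at y ∈ {3, 5}; common: ∅.
  x = 2: f ≡ 0 at y ∈ {5}; g ≡ 0 at y ∈ {0}; common: ∅.
  x = 3: f ≡ 0 at y ∈ {1}; g ≡ 0 at y ∈ ∅; common: ∅.
  x = 4: f ≡ 0 at y ∈ {4}; g ≡ 0 at y ∈ ∅; common: ∅.
  x = 5: f ≡ 0 at y ∈ {0}; g ≡ 0 at y ∈ {0, 4}; common: {0}.
  x = 6: f ≡ 0 at y ∈ {3}; g ≡ 0 at y ∈ ∅; common: ∅.
Collecting: common zeros = {(5, 0)}, so the count is 1.
Comparison with the Bézout bound: 1 ≤ 2 = deg(f)·deg(g), as expected for curves with no common component (the affine F_7-count falls short of the bound because intersections may lie at infinity, over extension fields, or carry multiplicity).


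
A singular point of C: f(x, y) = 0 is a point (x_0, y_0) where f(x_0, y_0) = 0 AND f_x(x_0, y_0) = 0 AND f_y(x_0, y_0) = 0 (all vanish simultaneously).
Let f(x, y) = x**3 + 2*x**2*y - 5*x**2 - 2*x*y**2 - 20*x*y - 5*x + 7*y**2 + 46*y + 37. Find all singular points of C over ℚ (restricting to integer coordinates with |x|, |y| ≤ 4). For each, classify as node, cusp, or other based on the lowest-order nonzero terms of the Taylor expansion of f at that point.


Singular points: {(3, -2)}; classification: cusp.

Compute partial derivatives:
  f_x = 3*x**2 + 4*x*y - 10*x - 2*y**2 - 20*y - 5.
  f_y = 2*x**2 - 4*x*y - 20*x + 14*y + 46.
Scan x_0 ∈ {−4, ..., 4}. For each x_0, f_y(x_0, y) is a polynomial in y; find its integer roots y ∈ {−4, ..., 4}, then test f_x and f at those candidates.
  x = -4: f_y(-4, y) = 30*y + 158; no integer root y with |y| ≤ 4.
  x = -3: f_y(-3, y) = 26*y + 124; no integer root y with |y| ≤ 4.
  x = -2: f_y(-2, y) = 22*y + 94; no integer root y with |y| ≤ 4.
  x = -1: f_y(-1, y) = 18*y + 68; no integer root y with |y| ≤ 4.
  x = 0: f_y(0, y) = 14*y + 46; no integer root y with |y| ≤ 4.
  x = 1: f_y(1, y) = 10*y + 28; no integer root y with |y| ≤ 4.
  x = 2: f_y(2, y) = 6*y + 14; no integer root y with |y| ≤ 4.
  x = 3: f_y(3, y) = 2*y + 4; vanishes at y ∈ {-2}. (3, -2): f_x = 0, f = 0 — SINGULAR.
  x = 4: f_y(4, y) = -2*y - 2; vanishes at y ∈ {-1}. (4, -1): f_x = 5 ≠ 0.
Only singular point on the grid: (3, -2).
Classify: substitute x = 3 + u, y = -2 + v and expand: f = u**3 + 2*u**2*v - 2*u*v**2 + v**2.
No constant or linear terms (consistent with a singular point). Quadratic part: v**2. Cubic part: u**3 + 2*u**2*v - 2*u*v**2.
The quadratic part v**2 is a perfect square, so there is a single (double) tangent line v = 0, i.e. y = -2. Restricting the cubic part to that line (v = 0) leaves u**3 ≠ 0, so f is not divisible by v and the branch is v² ≈ -u**3 to lowest order — this is a cusp.
Classification: cusp.


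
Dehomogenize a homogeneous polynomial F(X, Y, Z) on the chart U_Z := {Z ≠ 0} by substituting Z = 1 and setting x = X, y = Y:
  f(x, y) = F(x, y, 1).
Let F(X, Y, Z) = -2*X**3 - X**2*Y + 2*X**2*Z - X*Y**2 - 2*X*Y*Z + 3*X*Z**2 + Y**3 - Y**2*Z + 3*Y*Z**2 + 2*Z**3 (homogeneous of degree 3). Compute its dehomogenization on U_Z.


f(x, y) = -2*x**3 - x**2*y + 2*x**2 - x*y**2 - 2*x*y + 3*x + y**3 - y**2 + 3*y + 2

On U_Z we set Z = 1. Each monomial c·X^i·Y^j·Z^k in F becomes c·x^i·y^j·1^k = c·x^i·y^j.
Substituting Z = 1: F(X, Y, 1) = -2*x**3 - x**2*y + 2*x**2 - x*y**2 - 2*x*y + 3*x + y**3 - y**2 + 3*y + 2.
Note: deg(f) ≤ deg(F) = 3; strict inequality happens when F is divisible by Z (lost terms).


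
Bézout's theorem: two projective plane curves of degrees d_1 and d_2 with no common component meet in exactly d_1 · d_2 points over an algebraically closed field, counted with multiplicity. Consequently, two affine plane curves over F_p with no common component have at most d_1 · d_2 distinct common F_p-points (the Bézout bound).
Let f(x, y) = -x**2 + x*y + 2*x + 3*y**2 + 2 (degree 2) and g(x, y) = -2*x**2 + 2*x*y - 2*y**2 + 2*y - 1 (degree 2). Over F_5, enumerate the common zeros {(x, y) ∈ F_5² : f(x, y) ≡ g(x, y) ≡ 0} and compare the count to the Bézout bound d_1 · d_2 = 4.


Common zeros: {(0, 4)}; count = 1; Bézout bound = 4.

deg(f) = 2, deg(g) = 2, so Bézout bound = 4.
Scan x ∈ F_5. For each x, list the y ∈ F_5 with f(x, y) ≡ 0 and those with g(x, y) ≡ 0 (mod 5); the common zeros in that column are the intersection.
  x = 0: f ≡ 0 at y ∈ {1, 4}; g ≡ 0 at y ∈ {2, 4}; common: {4}.
  x = 1: f ≡ 0 at y ∈ {4}; g ≡ 0 at y ∈ ∅; common: ∅.
  x = 2: f ≡ 0 at y ∈ {3}; g ≡ 0 at y ∈ {1, 2}; common: ∅.
  x = 3: f ≡ 0 at y ∈ {1, 3}; g ≡ 0 at y ∈ ∅; common: ∅.
  x = 4: f ≡ 0 at y ∈ ∅; g ≡ 0 at y ∈ {1, 4}; common: ∅.
Collecting: common zeros = {(0, 4)}, so the count is 1.
Comparison with the Bézout bound: 1 ≤ 4 = deg(f)·deg(g), as expected for curves with no common component (the affine F_5-count falls short of the bound because intersections may lie at infinity, over extension fields, or carry multiplicity).


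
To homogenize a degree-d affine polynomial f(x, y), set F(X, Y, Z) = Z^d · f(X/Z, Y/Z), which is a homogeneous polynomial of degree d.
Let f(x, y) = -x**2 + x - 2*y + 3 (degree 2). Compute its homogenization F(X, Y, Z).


F(X, Y, Z) = -X**2 + X*Z - 2*Y*Z + 3*Z**2

deg(f) = 2.
Substitute x = X/Z, y = Y/Z into f, then multiply by Z^2.
  monomial -1·x^2·y^0 ↦ -1·X^2·Y^0·Z^0.
  monomial 1·x^1·y^0 ↦ 1·X^1·Y^0·Z^1.
  monomial -2·x^0·y^1 ↦ -2·X^0·Y^1·Z^1.
  monomial 3·x^0·y^0 ↦ 3·X^0·Y^0·Z^2.
Collecting: F(X, Y, Z) = -X**2 + X*Z - 2*Y*Z + 3*Z**2.


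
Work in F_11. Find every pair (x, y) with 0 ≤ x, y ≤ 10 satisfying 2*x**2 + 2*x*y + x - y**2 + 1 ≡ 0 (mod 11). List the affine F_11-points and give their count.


Affine F_11-points: {(0, 1), (0, 10), (1, 5), (1, 8), (2, 0), (2, 4), (3, 0), (3, 6), (4, 1), (4, 7), (5, 3), (5, 7), (6, 2), (6, 10), (7, 6), (7, 8), (8, 2), (8, 3), (9, 9), (10, 4), (10, 5)}; count = 21.

For each of the 121 pairs (x, y) ∈ F_11², evaluate f(x, y) mod 11. Record the zeros.
  x = 0: [0↦1, 1↦0, 2↦8, 3↦3, 4↦7, 5↦9, 6↦9, 7↦7, 8↦3, 9↦8, 10↦0]  zeros at y ∈ {1, 10}
  x = 1: [0↦4, 1↦5, 2↦4, 3↦1, 4↦7, 5↦0, 6↦2, 7↦2, 8↦0, 9↦7, 10↦1]  zeros at y ∈ {5, 8}
  x = 2: [0↦0, 1↦3, 2↦4, 3↦3, 4↦0, 5↦6, 6↦10, 7↦1, 8↦1, 9↦10, 10↦6]  zeros at y ∈ {0, 4}
  x = 3: [0↦0, 1↦5, 2↦8, 3↦9, 4↦8, 5↦5, 6↦0, 7↦4, 8↦6, 9↦6, 10↦4]  zeros at y ∈ {0, 6}
  x = 4: [0↦4, 1↦0, 2↦5, 3↦8, 4↦9, 5↦8, 6↦5, 7↦0, 8↦4, 9↦6, 10↦6]  zeros at y ∈ {1, 7}
  x = 5: [0↦1, 1↦10, 2↦6, 3↦0, 4↦3, 5↦4, 6↦3, 7↦0, 8↦6, 9↦10, 10↦1]  zeros at y ∈ {3, 7}
  x = 6: [0↦2, 1↦2, 2↦0, 3↦7, 4↦1, 5↦4, 6↦5, 7↦4, 8↦1, 9↦7, 10↦0]  zeros at y ∈ {2, 10}
  x = 7: [0↦7, 1↦9, 2↦9, 3↦7, 4↦3, 5↦8, 6↦0, 7↦1, 8↦0, 9↦8, 10↦3]  zeros at y ∈ {6, 8}
  x = 8: [0↦5, 1↦9, 2↦0, 3↦0, 4↦9, 5↦5, 6↦10, 7↦2, 8↦3, 9↦2, 10↦10]  zeros at y ∈ {2, 3}
  x = 9: [0↦7, 1↦2, 2↦6, 3↦8, 4↦8, 5↦6, 6↦2, 7↦7, 8↦10, 9↦0, 10↦10]  zeros at y ∈ {9}
  x = 10: [0↦2, 1↦10, 2↦5, 3↦9, 4↦0, 5↦0, 6↦9, 7↦5, 8↦10, 9↦2, 10↦3]  zeros at y ∈ {4, 5}
Collecting zeros: affine points = {(0, 1), (0, 10), (1, 5), (1, 8), (2, 0), (2, 4), (3, 0), (3, 6), (4, 1), (4, 7), (5, 3), (5, 7), (6, 2), (6, 10), (7, 6), (7, 8), (8, 2), (8, 3), (9, 9), (10, 4), (10, 5)}.
Total count |C(F_11)_aff| = 21.


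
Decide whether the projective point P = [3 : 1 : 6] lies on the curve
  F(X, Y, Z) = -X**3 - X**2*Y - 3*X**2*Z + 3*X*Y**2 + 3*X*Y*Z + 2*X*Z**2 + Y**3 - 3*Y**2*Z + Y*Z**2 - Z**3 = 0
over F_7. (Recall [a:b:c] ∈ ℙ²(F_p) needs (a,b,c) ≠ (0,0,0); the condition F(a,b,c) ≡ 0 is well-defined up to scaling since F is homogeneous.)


F(3,1,6) ≡ 3 (mod 7); P is NOT on the curve.

Evaluate F(3, 1, 6) term-by-term (mod 7).
  -X**3 ↦ -1·27·1·1 = -27
  -X**2*Y ↦ -1·9·1·1 = -9
  -3*X**2*Z ↦ -3·9·1·6 = -162
  3*X*Y**2 ↦ 3·3·1·1 = 9
  3*X*Y*Z ↦ 3·3·1·6 = 54
  2*X*Z**2 ↦ 2·3·1·36 = 216
  Y**3 ↦ 1·1·1·1 = 1
  -3*Y**2*Z ↦ -3·1·1·6 = -18
  Y*Z**2 ↦ 1·1·1·36 = 36
  -Z**3 ↦ -1·1·1·216 = -216
Sum: F(3, 1, 6) = (-27) + (-9) + (-162) + (9) + (54) + (216) + (1) + (-18) + (36) + (-216) = -116.
Reducing mod 7: -116 ≡ 3 (mod 7).
Since F(a, b, c) ≡ 3 ≠ 0 (mod 7), P does NOT lie on the curve.


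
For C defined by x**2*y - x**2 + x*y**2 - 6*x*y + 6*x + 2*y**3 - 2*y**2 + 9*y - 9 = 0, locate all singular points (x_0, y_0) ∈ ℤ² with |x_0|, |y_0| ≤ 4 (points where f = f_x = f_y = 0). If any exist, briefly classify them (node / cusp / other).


Singular points: {(3, 0)}; classification: node.

Compute partial derivatives:
  f_x = 2*x*y - 2*x + y**2 - 6*y + 6.
  f_y = x**2 + 2*x*y - 6*x + 6*y**2 - 4*y + 9.
Scan x_0 ∈ {−4, ..., 4}. For each x_0, f_y(x_0, y) is a polynomial in y; find its integer roots y ∈ {−4, ..., 4}, then test f_x and f at those candidates.
  x = -4: f_y(-4, y) = 6*y**2 - 12*y + 49; no integer root y with |y| ≤ 4.
  x = -3: f_y(-3, y) = 6*y**2 - 10*y + 36; no integer root y with |y| ≤ 4.
  x = -2: f_y(-2, y) = 6*y**2 - 8*y + 25; no integer root y with |y| ≤ 4.
  x = -1: f_y(-1, y) = 6*y**2 - 6*y + 16; no integer root y with |y| ≤ 4.
  x = 0: f_y(0, y) = 6*y**2 - 4*y + 9; no integer root y with |y| ≤ 4.
  x = 1: f_y(1, y) = 6*y**2 - 2*y + 4; no integer root y with |y| ≤ 4.
  x = 2: f_y(2, y) = 6*y**2 + 1; no integer root y with |y| ≤ 4.
  x = 3: f_y(3, y) = 6*y**2 + 2*y; vanishes at y ∈ {0}. (3, 0): f_x = 0, f = 0 — SINGULAR.
  x = 4: f_y(4, y) = 6*y**2 + 4*y + 1; no integer root y with |y| ≤ 4.
Only singular point on the grid: (3, 0).
Classify: substitute x = 3 + u, y = 0 + v and expand: f = u**2*v - u**2 + u*v**2 + 2*v**3 + v**2.
No constant or linear terms (consistent with a singular point). Quadratic part: -u**2 + v**2. Cubic part: u**2*v + u*v**2 + 2*v**3.
The quadratic part v**2 - u**2 = (v − u)(v + u) splits into two distinct linear factors, so there are two distinct tangent lines y − 0 = ±(x − 3) — this is a node (ordinary double point).
Classification: node.


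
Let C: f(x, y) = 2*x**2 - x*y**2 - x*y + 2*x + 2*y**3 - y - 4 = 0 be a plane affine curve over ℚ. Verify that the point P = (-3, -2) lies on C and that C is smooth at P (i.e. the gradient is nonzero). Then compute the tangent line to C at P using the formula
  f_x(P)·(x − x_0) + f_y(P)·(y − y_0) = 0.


Tangent line at P: -12*x + 14*y - 8 = 0.

Step 1: f(-3, -2) = 0, so P lies on C.
Step 2: partial derivatives
  f_x(x, y) = 4*x - y**2 - y + 2, f_y(x, y) = -2*x*y - x + 6*y**2 - 1.
  f_x(P) = -12, f_y(P) = 14 (gradient nonzero, so P is smooth).
Step 3: tangent line at P: -12·(x − -3) + 14·(y − -2) = 0.
Expanding: -12*x + 14*y - 8 = 0.


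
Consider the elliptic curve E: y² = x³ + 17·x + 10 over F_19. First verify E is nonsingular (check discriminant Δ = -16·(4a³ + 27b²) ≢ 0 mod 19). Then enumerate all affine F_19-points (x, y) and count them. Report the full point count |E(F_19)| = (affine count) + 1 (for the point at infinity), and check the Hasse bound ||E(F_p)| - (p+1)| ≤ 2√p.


Affine points = {(1, 3), (1, 16), (4, 3), (4, 16), (5, 7), (5, 12), (6, 9), (6, 10), (7, 4), (7, 15), (12, 2), (12, 17), (14, 3), (14, 16), (15, 7), (15, 12), (17, 5), (17, 14), (18, 7), (18, 12)}; affine count = 20; |E(F_19)| = 21.

Discriminant check: Δ ∝ 4a³ + 27b² = 4·17³ + 27·10² = 4·4913 + 27·100 ≡ 8 (mod 19). Nonzero ⇒ E is nonsingular.
For each x ∈ F_19, compute rhs = x³ + 17·x + 10 mod 19, then count y ∈ F_19 with y² ≡ rhs.
  x = 0: rhs = 10, matching y values: none (0 points).
  x = 1: rhs = 9, matching y values: 3, 16 (2 points).
  x = 2: rhs = 14, matching y values: none (0 points).
  x = 3: rhs = 12, matching y values: none (0 points).
  x = 4: rhs = 9, matching y values: 3, 16 (2 points).
  x = 5: rhs = 11, matching y values: 7, 12 (2 points).
  x = 6: rhs = 5, matching y values: 9, 10 (2 points).
  x = 7: rhs = 16, matching y values: 4, 15 (2 points).
  x = 8: rhs = 12, matching y values: none (0 points).
  x = 9: rhs = 18, matching y values: none (0 points).
  x = 10: rhs = 2, matching y values: none (0 points).
  x = 11: rhs = 8, matching y values: none (0 points).
  x = 12: rhs = 4, matching y values: 2, 17 (2 points).
  x = 13: rhs = 15, matching y values: none (0 points).
  x = 14: rhs = 9, matching y values: 3, 16 (2 points).
  x = 15: rhs = 11, matching y values: 7, 12 (2 points).
  x = 16: rhs = 8, matching y values: none (0 points).
  x = 17: rhs = 6, matching y values: 5, 14 (2 points).
  x = 18: rhs = 11, matching y values: 7, 12 (2 points).
Total affine count: 20.
Full point count |E(F_19)| = 20 + 1 = 21.
Hasse bound: |21 − (19+1)| = |1| = 1 ≤ 2√19 ≈ 8.7178 ✓.


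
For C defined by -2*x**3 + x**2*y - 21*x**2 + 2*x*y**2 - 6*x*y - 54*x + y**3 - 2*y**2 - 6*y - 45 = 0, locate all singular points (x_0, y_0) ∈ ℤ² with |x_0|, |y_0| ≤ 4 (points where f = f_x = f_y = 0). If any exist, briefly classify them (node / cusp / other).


Singular points: {(-3, 3)}; classification: cusp.

Compute partial derivatives:
  f_x = -6*x**2 + 2*x*y - 42*x + 2*y**2 - 6*y - 54.
  f_y = x**2 + 4*x*y - 6*x + 3*y**2 - 4*y - 6.
Scan x_0 ∈ {−4, ..., 4}. For each x_0, f_y(x_0, y) is a polynomial in y; find its integer roots y ∈ {−4, ..., 4}, then test f_x and f at those candidates.
  x = -4: f_y(-4, y) = 3*y**2 - 20*y + 34; no integer root y with |y| ≤ 4.
  x = -3: f_y(-3, y) = 3*y**2 - 16*y + 21; vanishes at y ∈ {3}. (-3, 3): f_x = 0, f = 0 — SINGULAR.
  x = -2: f_y(-2, y) = 3*y**2 - 12*y + 10; no integer root y with |y| ≤ 4.
  x = -1: f_y(-1, y) = 3*y**2 - 8*y + 1; no integer root y with |y| ≤ 4.
  x = 0: f_y(0, y) = 3*y**2 - 4*y - 6; no integer root y with |y| ≤ 4.
  x = 1: f_y(1, y) = 3*y**2 - 11; no integer root y with |y| ≤ 4.
  x = 2: f_y(2, y) = 3*y**2 + 4*y - 14; no integer root y with |y| ≤ 4.
  x = 3: f_y(3, y) = 3*y**2 + 8*y - 15; no integer root y with |y| ≤ 4.
  x = 4: f_y(4, y) = 3*y**2 + 12*y - 14; no integer root y with |y| ≤ 4.
Only singular point on the grid: (-3, 3).
Classify: substitute x = -3 + u, y = 3 + v and expand: f = -2*u**3 + u**2*v + 2*u*v**2 + v**3 + v**2.
No constant or linear terms (consistent with a singular point). Quadratic part: v**2. Cubic part: -2*u**3 + u**2*v + 2*u*v**2 + v**3.
The quadratic part v**2 is a perfect square, so there is a single (double) tangent line v = 0, i.e. y = 3. Restricting the cubic part to that line (v = 0) leaves -2*u**3 ≠ 0, so f is not divisible by v and the branch is v² ≈ 2*u**3 to lowest order — this is a cusp.
Classification: cusp.


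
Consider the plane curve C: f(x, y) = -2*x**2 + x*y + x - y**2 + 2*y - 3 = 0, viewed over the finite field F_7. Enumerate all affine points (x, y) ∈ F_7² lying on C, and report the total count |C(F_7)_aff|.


Affine F_7-points: {(1, 5), (2, 5), (2, 6), (3, 1), (3, 4), (5, 1), (5, 6)}; count = 7.

For each of the 49 pairs (x, y) ∈ F_7², evaluate f(x, y) mod 7. Record the zeros.
  x = 0: [0↦4, 1↦5, 2↦4, 3↦1, 4↦3, 5↦3, 6↦1]  zeros at y ∈ ∅
  x = 1: [0↦3, 1↦5, 2↦5, 3↦3, 4↦6, 5↦0, 6↦6]  zeros at y ∈ {5}
  x = 2: [0↦5, 1↦1, 2↦2, 3↦1, 4↦5, 5↦0, 6↦0]  zeros at y ∈ {5, 6}
  x = 3: [0↦3, 1↦0, 2↦2, 3↦2, 4↦0, 5↦3, 6↦4]  zeros at y ∈ {1, 4}
  x = 4: [0↦4, 1↦2, 2↦5, 3↦6, 4↦5, 5↦2, 6↦4]  zeros at y ∈ ∅
  x = 5: [0↦1, 1↦0, 2↦4, 3↦6, 4↦6, 5↦4, 6↦0]  zeros at y ∈ {1, 6}
  x = 6: [0↦1, 1↦1, 2↦6, 3↦2, 4↦3, 5↦2, 6↦6]  zeros at y ∈ ∅
Collecting zeros: affine points = {(1, 5), (2, 5), (2, 6), (3, 1), (3, 4), (5, 1), (5, 6)}.
Total count |C(F_7)_aff| = 7.


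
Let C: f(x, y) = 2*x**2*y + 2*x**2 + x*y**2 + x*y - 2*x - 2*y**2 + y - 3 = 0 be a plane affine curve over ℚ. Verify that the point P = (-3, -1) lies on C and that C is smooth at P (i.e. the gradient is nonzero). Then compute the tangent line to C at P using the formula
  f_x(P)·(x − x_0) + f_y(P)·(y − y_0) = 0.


Tangent line at P: -2*x + 26*y + 20 = 0.

Step 1: f(-3, -1) = 0, so P lies on C.
Step 2: partial derivatives
  f_x(x, y) = 4*x*y + 4*x + y**2 + y - 2, f_y(x, y) = 2*x**2 + 2*x*y + x - 4*y + 1.
  f_x(P) = -2, f_y(P) = 26 (gradient nonzero, so P is smooth).
Step 3: tangent line at P: -2·(x − -3) + 26·(y − -1) = 0.
Expanding: -2*x + 26*y + 20 = 0.


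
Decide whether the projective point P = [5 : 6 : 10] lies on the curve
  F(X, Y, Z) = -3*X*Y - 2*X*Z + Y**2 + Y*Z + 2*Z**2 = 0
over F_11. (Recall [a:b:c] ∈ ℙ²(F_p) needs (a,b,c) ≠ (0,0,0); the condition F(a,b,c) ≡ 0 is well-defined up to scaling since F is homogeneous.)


F(5,6,10) ≡ 7 (mod 11); P is NOT on the curve.

Evaluate F(5, 6, 10) term-by-term (mod 11).
  -3*X*Y ↦ -3·5·6·1 = -90
  -2*X*Z ↦ -2·5·1·10 = -100
  Y**2 ↦ 1·1·36·1 = 36
  Y*Z ↦ 1·1·6·10 = 60
  2*Z**2 ↦ 2·1·1·100 = 200
Sum: F(5, 6, 10) = (-90) + (-100) + (36) + (60) + (200) = 106.
Reducing mod 11: 106 ≡ 7 (mod 11).
Since F(a, b, c) ≡ 7 ≠ 0 (mod 11), P does NOT lie on the curve.


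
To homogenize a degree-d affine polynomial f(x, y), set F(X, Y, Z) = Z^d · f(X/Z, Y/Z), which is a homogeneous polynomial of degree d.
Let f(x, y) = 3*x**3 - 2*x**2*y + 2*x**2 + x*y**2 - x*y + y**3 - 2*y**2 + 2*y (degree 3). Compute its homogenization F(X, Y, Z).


F(X, Y, Z) = 3*X**3 - 2*X**2*Y + 2*X**2*Z + X*Y**2 - X*Y*Z + Y**3 - 2*Y**2*Z + 2*Y*Z**2

deg(f) = 3.
Substitute x = X/Z, y = Y/Z into f, then multiply by Z^3.
  monomial 3·x^3·y^0 ↦ 3·X^3·Y^0·Z^0.
  monomial -2·x^2·y^1 ↦ -2·X^2·Y^1·Z^0.
  monomial 2·x^2·y^0 ↦ 2·X^2·Y^0·Z^1.
  monomial 1·x^1·y^2 ↦ 1·X^1·Y^2·Z^0.
  monomial -1·x^1·y^1 ↦ -1·X^1·Y^1·Z^1.
  monomial 1·x^0·y^3 ↦ 1·X^0·Y^3·Z^0.
  monomial -2·x^0·y^2 ↦ -2·X^0·Y^2·Z^1.
  monomial 2·x^0·y^1 ↦ 2·X^0·Y^1·Z^2.
Collecting: F(X, Y, Z) = 3*X**3 - 2*X**2*Y + 2*X**2*Z + X*Y**2 - X*Y*Z + Y**3 - 2*Y**2*Z + 2*Y*Z**2.


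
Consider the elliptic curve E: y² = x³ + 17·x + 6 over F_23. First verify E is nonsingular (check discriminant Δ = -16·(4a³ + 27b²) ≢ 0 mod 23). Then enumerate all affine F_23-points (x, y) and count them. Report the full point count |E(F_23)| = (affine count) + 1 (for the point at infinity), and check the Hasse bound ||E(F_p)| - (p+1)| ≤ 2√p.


Affine points = {(0, 11), (0, 12), (1, 1), (1, 22), (2, 5), (2, 18), (4, 0), (5, 3), (5, 20), (6, 5), (6, 18), (7, 10), (7, 13), (10, 7), (10, 16), (11, 11), (11, 12), (12, 11), (12, 12), (13, 3), (13, 20), (15, 5), (15, 18), (16, 2), (16, 21), (18, 7), (18, 16), (19, 9), (19, 14)}; affine count = 29; |E(F_23)| = 30.

Discriminant check: Δ ∝ 4a³ + 27b² = 4·17³ + 27·6² = 4·4913 + 27·36 ≡ 16 (mod 23). Nonzero ⇒ E is nonsingular.
For each x ∈ F_23, compute rhs = x³ + 17·x + 6 mod 23, then count y ∈ F_23 with y² ≡ rhs.
  x = 0: rhs = 6, matching y values: 11, 12 (2 points).
  x = 1: rhs = 1, matching y values: 1, 22 (2 points).
  x = 2: rhs = 2, matching y values: 5, 18 (2 points).
  x = 3: rhs = 15, matching y values: none (0 points).
  x = 4: rhs = 0, matching y values: 0 (1 points).
  x = 5: rhs = 9, matching y values: 3, 20 (2 points).
  x = 6: rhs = 2, matching y values: 5, 18 (2 points).
  x = 7: rhs = 8, matching y values: 10, 13 (2 points).
  x = 8: rhs = 10, matching y values: none (0 points).
  x = 9: rhs = 14, matching y values: none (0 points).
  x = 10: rhs = 3, matching y values: 7, 16 (2 points).
  x = 11: rhs = 6, matching y values: 11, 12 (2 points).
  x = 12: rhs = 6, matching y values: 11, 12 (2 points).
  x = 13: rhs = 9, matching y values: 3, 20 (2 points).
  x = 14: rhs = 21, matching y values: none (0 points).
  x = 15: rhs = 2, matching y values: 5, 18 (2 points).
  x = 16: rhs = 4, matching y values: 2, 21 (2 points).
  x = 17: rhs = 10, matching y values: none (0 points).
  x = 18: rhs = 3, matching y values: 7, 16 (2 points).
  x = 19: rhs = 12, matching y values: 9, 14 (2 points).
  x = 20: rhs = 20, matching y values: none (0 points).
  x = 21: rhs = 10, matching y values: none (0 points).
  x = 22: rhs = 11, matching y values: none (0 points).
Total affine count: 29.
Full point count |E(F_23)| = 29 + 1 = 30.
Hasse bound: |30 − (23+1)| = |6| = 6 ≤ 2√23 ≈ 9.5917 ✓.


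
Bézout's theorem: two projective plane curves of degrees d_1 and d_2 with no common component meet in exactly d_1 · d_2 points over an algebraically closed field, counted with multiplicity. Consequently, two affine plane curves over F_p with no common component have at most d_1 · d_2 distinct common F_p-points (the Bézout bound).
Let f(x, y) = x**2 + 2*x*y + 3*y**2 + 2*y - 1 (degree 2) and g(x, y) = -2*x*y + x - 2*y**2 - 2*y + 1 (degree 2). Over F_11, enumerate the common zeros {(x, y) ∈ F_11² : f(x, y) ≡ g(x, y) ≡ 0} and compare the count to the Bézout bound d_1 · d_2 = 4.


Common zeros: {(10, 0)}; count = 1; Bézout bound = 4.

deg(f) = 2, deg(g) = 2, so Bézout bound = 4.
Scan x ∈ F_11. For each x, list the y ∈ F_11 with f(x, y) ≡ 0 and those with g(x, y) ≡ 0 (mod 11); the common zeros in that column are the intersection.
  x = 0: f ≡ 0 at y ∈ {4, 10}; g ≡ 0 at y ∈ {2, 8}; common: ∅.
  x = 1: f ≡ 0 at y ∈ {0, 6}; g ≡ 0 at y ∈ ∅; common: ∅.
  x = 2: f ≡ 0 at y ∈ {10}; g ≡ 0 at y ∈ {3, 5}; common: ∅.
  x = 3: f ≡ 0 at y ∈ {4, 8}; g ≡ 0 at y ∈ ∅; common: ∅.
  x = 4: f ≡ 0 at y ∈ ∅; g ≡ 0 at y ∈ ∅; common: ∅.
  x = 5: f ≡ 0 at y ∈ ∅; g ≡ 0 at y ∈ {7, 9}; common: ∅.
  x = 6: f ≡ 0 at y ∈ ∅; g ≡ 0 at y ∈ ∅; common: ∅.
  x = 7: f ≡ 0 at y ∈ ∅; g ≡ 0 at y ∈ {4, 10}; common: ∅.
  x = 8: f ≡ 0 at y ∈ ∅; g ≡ 0 at y ∈ {1}; common: ∅.
  x = 9: f ≡ 0 at y ∈ {2, 6}; g ≡ 0 at y ∈ ∅; common: ∅.
  x = 10: f ≡ 0 at y ∈ {0}; g ≡ 0 at y ∈ {0}; common: {0}.
Collecting: common zeros = {(10, 0)}, so the count is 1.
Comparison with the Bézout bound: 1 ≤ 4 = deg(f)·deg(g), as expected for curves with no common component (the affine F_11-count falls short of the bound because intersections may lie at infinity, over extension fields, or carry multiplicity).


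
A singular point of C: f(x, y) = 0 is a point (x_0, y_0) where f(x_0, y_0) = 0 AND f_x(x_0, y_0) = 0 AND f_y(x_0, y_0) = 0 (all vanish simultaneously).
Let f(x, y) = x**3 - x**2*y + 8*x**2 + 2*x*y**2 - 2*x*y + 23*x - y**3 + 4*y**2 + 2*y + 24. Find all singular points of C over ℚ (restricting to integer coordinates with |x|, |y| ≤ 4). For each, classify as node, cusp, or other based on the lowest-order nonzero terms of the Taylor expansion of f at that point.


Singular points: {(-3, -1)}; classification: cusp.

Compute partial derivatives:
  f_x = 3*x**2 - 2*x*y + 16*x + 2*y**2 - 2*y + 23.
  f_y = -x**2 + 4*x*y - 2*x - 3*y**2 + 8*y + 2.
Scan x_0 ∈ {−4, ..., 4}. For each x_0, f_y(x_0, y) is a polynomial in y; find its integer roots y ∈ {−4, ..., 4}, then test f_x and f at those candidates.
  x = -4: f_y(-4, y) = -3*y**2 - 8*y - 6; no integer root y with |y| ≤ 4.
  x = -3: f_y(-3, y) = -3*y**2 - 4*y - 1; vanishes at y ∈ {-1}. (-3, -1): f_x = 0, f = 0 — SINGULAR.
  x = -2: f_y(-2, y) = 2 - 3*y**2; no integer root y with |y| ≤ 4.
  x = -1: f_y(-1, y) = -3*y**2 + 4*y + 3; no integer root y with |y| ≤ 4.
  x = 0: f_y(0, y) = -3*y**2 + 8*y + 2; no integer root y with |y| ≤ 4.
  x = 1: f_y(1, y) = -3*y**2 + 12*y - 1; no integer root y with |y| ≤ 4.
  x = 2: f_y(2, y) = -3*y**2 + 16*y - 6; no integer root y with |y| ≤ 4.
  x = 3: f_y(3, y) = -3*y**2 + 20*y - 13; no integer root y with |y| ≤ 4.
  x = 4: f_y(4, y) = -3*y**2 + 24*y - 22; no integer root y with |y| ≤ 4.
Only singular point on the grid: (-3, -1).
Classify: substitute x = -3 + u, y = -1 + v and expand: f = u**3 - u**2*v + 2*u*v**2 - v**3 + v**2.
No constant or linear terms (consistent with a singular point). Quadratic part: v**2. Cubic part: u**3 - u**2*v + 2*u*v**2 - v**3.
The quadratic part v**2 is a perfect square, so there is a single (double) tangent line v = 0, i.e. y = -1. Restricting the cubic part to that line (v = 0) leaves u**3 ≠ 0, so f is not divisible by v and the branch is v² ≈ -u**3 to lowest order — this is a cusp.
Classification: cusp.


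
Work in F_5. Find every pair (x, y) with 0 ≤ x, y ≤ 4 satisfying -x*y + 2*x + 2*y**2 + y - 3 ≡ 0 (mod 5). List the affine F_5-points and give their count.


Affine F_5-points: {(0, 1), (3, 3), (4, 0), (4, 4)}; count = 4.

For each of the 25 pairs (x, y) ∈ F_5², evaluate f(x, y) mod 5. Record the zeros.
  x = 0: [0↦2, 1↦0, 2↦2, 3↦3, 4↦3]  zeros at y ∈ {1}
  x = 1: [0↦4, 1↦1, 2↦2, 3↦2, 4↦1]  zeros at y ∈ ∅
  x = 2: [0↦1, 1↦2, 2↦2, 3↦1, 4↦4]  zeros at y ∈ ∅
  x = 3: [0↦3, 1↦3, 2↦2, 3↦0, 4↦2]  zeros at y ∈ {3}
  x = 4: [0↦0, 1↦4, 2↦2, 3↦4, 4↦0]  zeros at y ∈ {0, 4}
Collecting zeros: affine points = {(0, 1), (3, 3), (4, 0), (4, 4)}.
Total count |C(F_5)_aff| = 4.


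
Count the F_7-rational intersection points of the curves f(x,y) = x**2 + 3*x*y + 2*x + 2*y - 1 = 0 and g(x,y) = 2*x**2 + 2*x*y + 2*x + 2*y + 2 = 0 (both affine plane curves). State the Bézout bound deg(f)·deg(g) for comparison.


Common zeros: {(2, 0)}; count = 1; Bézout bound = 4.

deg(f) = 2, deg(g) = 2, so Bézout bound = 4.
Scan x ∈ F_7. For each x, list the y ∈ F_7 with f(x, y) ≡ 0 and those with g(x, y) ≡ 0 (mod 7); the common zeros in that column are the intersection.
  x = 0: f ≡ 0 at y ∈ {4}; g ≡ 0 at y ∈ {6}; common: ∅.
  x = 1: f ≡ 0 at y ∈ {1}; g ≡ 0 at y ∈ {2}; common: ∅.
  x = 2: f ≡ 0 at y ∈ {0}; g ≡ 0 at y ∈ {0}; common: {0}.
  x = 3: f ≡ 0 at y ∈ {0}; g ≡ 0 at y ∈ {2}; common: ∅.
  x = 4: f ≡ 0 at y ∈ ∅; g ≡ 0 at y ∈ {0}; common: ∅.
  x = 5: f ≡ 0 at y ∈ {5}; g ≡ 0 at y ∈ {3}; common: ∅.
  x = 6: f ≡ 0 at y ∈ {5}; g ≡ 0 at y ∈ ∅; common: ∅.
Collecting: common zeros = {(2, 0)}, so the count is 1.
Comparison with the Bézout bound: 1 ≤ 4 = deg(f)·deg(g), as expected for curves with no common component (the affine F_7-count falls short of the bound because intersections may lie at infinity, over extension fields, or carry multiplicity).


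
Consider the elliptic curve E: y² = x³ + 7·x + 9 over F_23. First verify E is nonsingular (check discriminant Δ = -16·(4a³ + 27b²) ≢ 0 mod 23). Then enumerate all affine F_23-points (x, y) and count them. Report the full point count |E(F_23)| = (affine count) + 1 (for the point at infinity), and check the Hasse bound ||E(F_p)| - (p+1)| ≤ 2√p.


Affine points = {(0, 3), (0, 20), (2, 10), (2, 13), (4, 3), (4, 20), (5, 10), (5, 13), (8, 5), (8, 18), (12, 2), (12, 21), (15, 4), (15, 19), (16, 10), (16, 13), (17, 2), (17, 21), (19, 3), (19, 20), (22, 1), (22, 22)}; affine count = 22; |E(F_23)| = 23.

Discriminant check: Δ ∝ 4a³ + 27b² = 4·7³ + 27·9² = 4·343 + 27·81 ≡ 17 (mod 23). Nonzero ⇒ E is nonsingular.
For each x ∈ F_23, compute rhs = x³ + 7·x + 9 mod 23, then count y ∈ F_23 with y² ≡ rhs.
  x = 0: rhs = 9, matching y values: 3, 20 (2 points).
  x = 1: rhs = 17, matching y values: none (0 points).
  x = 2: rhs = 8, matching y values: 10, 13 (2 points).
  x = 3: rhs = 11, matching y values: none (0 points).
  x = 4: rhs = 9, matching y values: 3, 20 (2 points).
  x = 5: rhs = 8, matching y values: 10, 13 (2 points).
  x = 6: rhs = 14, matching y values: none (0 points).
  x = 7: rhs = 10, matching y values: none (0 points).
  x = 8: rhs = 2, matching y values: 5, 18 (2 points).
  x = 9: rhs = 19, matching y values: none (0 points).
  x = 10: rhs = 21, matching y values: none (0 points).
  x = 11: rhs = 14, matching y values: none (0 points).
  x = 12: rhs = 4, matching y values: 2, 21 (2 points).
  x = 13: rhs = 20, matching y values: none (0 points).
  x = 14: rhs = 22, matching y values: none (0 points).
  x = 15: rhs = 16, matching y values: 4, 19 (2 points).
  x = 16: rhs = 8, matching y values: 10, 13 (2 points).
  x = 17: rhs = 4, matching y values: 2, 21 (2 points).
  x = 18: rhs = 10, matching y values: none (0 points).
  x = 19: rhs = 9, matching y values: 3, 20 (2 points).
  x = 20: rhs = 7, matching y values: none (0 points).
  x = 21: rhs = 10, matching y values: none (0 points).
  x = 22: rhs = 1, matching y values: 1, 22 (2 points).
Total affine count: 22.
Full point count |E(F_23)| = 22 + 1 = 23.
Hasse bound: |23 − (23+1)| = |-1| = 1 ≤ 2√23 ≈ 9.5917 ✓.


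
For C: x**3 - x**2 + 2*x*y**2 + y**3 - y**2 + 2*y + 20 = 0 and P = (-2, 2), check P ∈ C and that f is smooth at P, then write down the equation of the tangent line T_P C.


Tangent line at P: 24*x - 6*y + 60 = 0.

Step 1: f(-2, 2) = 0, so P lies on C.
Step 2: partial derivatives
  f_x(x, y) = 3*x**2 - 2*x + 2*y**2, f_y(x, y) = 4*x*y + 3*y**2 - 2*y + 2.
  f_x(P) = 24, f_y(P) = -6 (gradient nonzero, so P is smooth).
Step 3: tangent line at P: 24·(x − -2) + -6·(y − 2) = 0.
Expanding: 24*x - 6*y + 60 = 0.
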